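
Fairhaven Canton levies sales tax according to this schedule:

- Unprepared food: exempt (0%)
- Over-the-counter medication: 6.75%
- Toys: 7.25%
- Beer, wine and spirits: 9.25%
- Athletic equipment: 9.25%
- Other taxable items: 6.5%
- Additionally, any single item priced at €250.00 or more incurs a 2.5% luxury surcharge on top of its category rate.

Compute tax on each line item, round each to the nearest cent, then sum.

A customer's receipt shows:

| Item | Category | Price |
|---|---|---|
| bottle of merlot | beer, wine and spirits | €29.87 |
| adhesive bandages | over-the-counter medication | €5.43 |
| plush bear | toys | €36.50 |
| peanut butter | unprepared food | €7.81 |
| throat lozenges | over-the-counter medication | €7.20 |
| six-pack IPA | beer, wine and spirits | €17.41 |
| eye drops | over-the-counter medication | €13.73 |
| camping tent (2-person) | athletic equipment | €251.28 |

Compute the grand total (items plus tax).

Bottle of merlot €29.87: beer, wine and spirits → 9.25% → €2.76
Adhesive bandages €5.43: over-the-counter medication → 6.75% → €0.37
Plush bear €36.50: toys → 7.25% → €2.65
Peanut butter €7.81: unprepared food → 0% → €0.00
Throat lozenges €7.20: over-the-counter medication → 6.75% → €0.49
Six-pack IPA €17.41: beer, wine and spirits → 9.25% → €1.61
Eye drops €13.73: over-the-counter medication → 6.75% → €0.93
Camping tent (2-person) €251.28: athletic equipment → 9.25% + 2.5% surcharge = 11.75% → €29.53
Subtotal = €369.23; tax = €38.34; total due = €407.57

€407.57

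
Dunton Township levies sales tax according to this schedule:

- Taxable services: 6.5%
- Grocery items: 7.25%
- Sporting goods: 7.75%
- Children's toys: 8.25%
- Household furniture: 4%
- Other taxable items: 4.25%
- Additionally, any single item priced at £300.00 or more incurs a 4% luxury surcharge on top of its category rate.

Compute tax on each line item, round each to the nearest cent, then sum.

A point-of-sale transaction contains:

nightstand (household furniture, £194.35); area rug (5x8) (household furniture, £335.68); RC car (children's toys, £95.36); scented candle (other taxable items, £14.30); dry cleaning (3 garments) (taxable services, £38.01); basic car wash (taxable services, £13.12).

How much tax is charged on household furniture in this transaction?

Nightstand £194.35: household furniture → 4% → £7.77
Area rug (5x8) £335.68: household furniture → 4% + 4% surcharge = 8% → £26.85
Tax on household furniture = £7.77 + £26.85 = £34.62

£34.62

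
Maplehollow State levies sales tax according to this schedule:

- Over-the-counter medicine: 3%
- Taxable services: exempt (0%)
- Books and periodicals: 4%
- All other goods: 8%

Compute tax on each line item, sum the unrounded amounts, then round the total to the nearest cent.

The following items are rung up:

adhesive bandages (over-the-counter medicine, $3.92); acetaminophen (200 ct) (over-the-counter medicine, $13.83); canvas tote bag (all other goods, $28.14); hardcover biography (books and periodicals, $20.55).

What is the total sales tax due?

$3.61

Adhesive bandages $3.92: over-the-counter medicine → 3% → $0.1176
Acetaminophen (200 ct) $13.83: over-the-counter medicine → 3% → $0.4149
Canvas tote bag $28.14: all other goods → 8% → $2.2512
Hardcover biography $20.55: books and periodicals → 4% → $0.822
Unrounded tax sum = $3.6057 → $3.61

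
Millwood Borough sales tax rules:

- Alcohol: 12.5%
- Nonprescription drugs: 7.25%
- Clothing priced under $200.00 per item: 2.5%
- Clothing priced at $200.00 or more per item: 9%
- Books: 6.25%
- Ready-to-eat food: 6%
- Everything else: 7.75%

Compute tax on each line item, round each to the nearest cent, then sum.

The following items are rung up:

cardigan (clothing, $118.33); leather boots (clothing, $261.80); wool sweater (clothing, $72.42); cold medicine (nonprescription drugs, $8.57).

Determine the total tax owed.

$28.95

Cardigan $118.33: clothing, under $200.00 → 2.5% → $2.96
Leather boots $261.80: clothing, $200.00 or more → 9% → $23.56
Wool sweater $72.42: clothing, under $200.00 → 2.5% → $1.81
Cold medicine $8.57: nonprescription drugs → 7.25% → $0.62
Total tax = $2.96 + $23.56 + $1.81 + $0.62 = $28.95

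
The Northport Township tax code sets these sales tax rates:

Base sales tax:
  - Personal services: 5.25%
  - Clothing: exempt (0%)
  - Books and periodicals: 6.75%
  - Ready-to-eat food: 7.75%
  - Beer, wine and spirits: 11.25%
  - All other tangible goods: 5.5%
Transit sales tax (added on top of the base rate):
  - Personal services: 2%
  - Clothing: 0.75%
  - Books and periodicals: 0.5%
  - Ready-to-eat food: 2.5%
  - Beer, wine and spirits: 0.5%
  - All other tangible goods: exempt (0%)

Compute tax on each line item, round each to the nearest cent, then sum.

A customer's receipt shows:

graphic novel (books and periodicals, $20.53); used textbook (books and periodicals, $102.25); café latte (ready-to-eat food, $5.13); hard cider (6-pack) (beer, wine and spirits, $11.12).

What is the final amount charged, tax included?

$149.77

Graphic novel $20.53: books and periodicals → 6.75% + 0.5% transit = 7.25% → $1.49
Used textbook $102.25: books and periodicals → 6.75% + 0.5% transit = 7.25% → $7.41
Café latte $5.13: ready-to-eat food → 7.75% + 2.5% transit = 10.25% → $0.53
Hard cider (6-pack) $11.12: beer, wine and spirits → 11.25% + 0.5% transit = 11.75% → $1.31
Subtotal = $139.03; tax = $10.74; total due = $149.77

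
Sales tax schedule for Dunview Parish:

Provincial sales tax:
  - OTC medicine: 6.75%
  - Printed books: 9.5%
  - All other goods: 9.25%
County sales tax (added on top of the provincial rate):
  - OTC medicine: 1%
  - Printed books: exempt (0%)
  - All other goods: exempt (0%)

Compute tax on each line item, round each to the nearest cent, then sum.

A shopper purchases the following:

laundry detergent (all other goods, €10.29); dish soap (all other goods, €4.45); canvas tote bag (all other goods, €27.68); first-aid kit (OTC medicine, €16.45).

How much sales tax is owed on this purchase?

€5.19

Laundry detergent €10.29: all other goods → 9.25% + 0% county = 9.25% → €0.95
Dish soap €4.45: all other goods → 9.25% + 0% county = 9.25% → €0.41
Canvas tote bag €27.68: all other goods → 9.25% + 0% county = 9.25% → €2.56
First-aid kit €16.45: OTC medicine → 6.75% + 1% county = 7.75% → €1.27
Total tax = €0.95 + €0.41 + €2.56 + €1.27 = €5.19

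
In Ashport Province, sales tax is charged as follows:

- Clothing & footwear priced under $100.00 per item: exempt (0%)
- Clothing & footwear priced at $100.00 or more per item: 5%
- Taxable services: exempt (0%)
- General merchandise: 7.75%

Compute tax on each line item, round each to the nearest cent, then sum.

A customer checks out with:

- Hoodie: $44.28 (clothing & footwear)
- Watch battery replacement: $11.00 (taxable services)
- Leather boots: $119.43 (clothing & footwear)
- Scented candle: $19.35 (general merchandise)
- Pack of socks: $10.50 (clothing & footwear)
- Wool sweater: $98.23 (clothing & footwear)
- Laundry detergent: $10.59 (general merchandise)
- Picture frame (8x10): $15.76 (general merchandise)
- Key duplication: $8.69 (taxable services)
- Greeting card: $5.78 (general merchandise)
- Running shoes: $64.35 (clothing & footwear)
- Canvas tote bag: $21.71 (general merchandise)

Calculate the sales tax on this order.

$11.64

Hoodie $44.28: clothing & footwear, under $100.00 → 0% → $0.00
Watch battery replacement $11.00: taxable services → 0% → $0.00
Leather boots $119.43: clothing & footwear, $100.00 or more → 5% → $5.97
Scented candle $19.35: general merchandise → 7.75% → $1.50
Pack of socks $10.50: clothing & footwear, under $100.00 → 0% → $0.00
Wool sweater $98.23: clothing & footwear, under $100.00 → 0% → $0.00
Laundry detergent $10.59: general merchandise → 7.75% → $0.82
Picture frame (8x10) $15.76: general merchandise → 7.75% → $1.22
Key duplication $8.69: taxable services → 0% → $0.00
Greeting card $5.78: general merchandise → 7.75% → $0.45
Running shoes $64.35: clothing & footwear, under $100.00 → 0% → $0.00
Canvas tote bag $21.71: general merchandise → 7.75% → $1.68
Total tax = $5.97 + $1.50 + $0.82 + $1.22 + $0.45 + $1.68 = $11.64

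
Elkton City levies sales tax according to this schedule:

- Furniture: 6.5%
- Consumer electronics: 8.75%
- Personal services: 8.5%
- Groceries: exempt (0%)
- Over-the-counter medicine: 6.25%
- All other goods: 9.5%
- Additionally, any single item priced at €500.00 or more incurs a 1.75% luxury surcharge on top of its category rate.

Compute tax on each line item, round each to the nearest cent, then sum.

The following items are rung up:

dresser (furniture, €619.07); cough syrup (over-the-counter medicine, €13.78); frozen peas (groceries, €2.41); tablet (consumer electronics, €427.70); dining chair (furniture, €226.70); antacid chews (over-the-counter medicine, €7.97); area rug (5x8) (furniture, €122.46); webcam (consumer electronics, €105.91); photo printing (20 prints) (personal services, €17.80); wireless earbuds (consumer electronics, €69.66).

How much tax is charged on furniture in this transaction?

€73.77

Dresser €619.07: furniture → 6.5% + 1.75% surcharge = 8.25% → €51.07
Dining chair €226.70: furniture → 6.5% → €14.74
Area rug (5x8) €122.46: furniture → 6.5% → €7.96
Tax on furniture = €51.07 + €14.74 + €7.96 = €73.77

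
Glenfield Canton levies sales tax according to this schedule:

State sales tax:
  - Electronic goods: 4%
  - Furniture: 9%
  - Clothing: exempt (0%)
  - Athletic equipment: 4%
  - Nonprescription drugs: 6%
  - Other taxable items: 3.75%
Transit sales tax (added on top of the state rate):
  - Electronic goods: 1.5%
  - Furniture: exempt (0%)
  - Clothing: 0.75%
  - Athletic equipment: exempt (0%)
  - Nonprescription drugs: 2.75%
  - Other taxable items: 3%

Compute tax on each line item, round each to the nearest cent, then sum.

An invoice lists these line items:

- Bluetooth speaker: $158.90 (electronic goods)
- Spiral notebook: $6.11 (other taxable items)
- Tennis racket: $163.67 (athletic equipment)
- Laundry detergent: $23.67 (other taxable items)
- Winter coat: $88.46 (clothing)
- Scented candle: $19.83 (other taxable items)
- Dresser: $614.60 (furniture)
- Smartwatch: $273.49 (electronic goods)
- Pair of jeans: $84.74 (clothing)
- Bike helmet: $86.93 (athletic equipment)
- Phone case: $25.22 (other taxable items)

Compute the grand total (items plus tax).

Bluetooth speaker $158.90: electronic goods → 4% + 1.5% transit = 5.5% → $8.74
Spiral notebook $6.11: other taxable items → 3.75% + 3% transit = 6.75% → $0.41
Tennis racket $163.67: athletic equipment → 4% + 0% transit = 4% → $6.55
Laundry detergent $23.67: other taxable items → 3.75% + 3% transit = 6.75% → $1.60
Winter coat $88.46: clothing → 0% + 0.75% transit = 0.75% → $0.66
Scented candle $19.83: other taxable items → 3.75% + 3% transit = 6.75% → $1.34
Dresser $614.60: furniture → 9% + 0% transit = 9% → $55.31
Smartwatch $273.49: electronic goods → 4% + 1.5% transit = 5.5% → $15.04
Pair of jeans $84.74: clothing → 0% + 0.75% transit = 0.75% → $0.64
Bike helmet $86.93: athletic equipment → 4% + 0% transit = 4% → $3.48
Phone case $25.22: other taxable items → 3.75% + 3% transit = 6.75% → $1.70
Subtotal = $1545.62; tax = $95.47; total due = $1641.09

$1641.09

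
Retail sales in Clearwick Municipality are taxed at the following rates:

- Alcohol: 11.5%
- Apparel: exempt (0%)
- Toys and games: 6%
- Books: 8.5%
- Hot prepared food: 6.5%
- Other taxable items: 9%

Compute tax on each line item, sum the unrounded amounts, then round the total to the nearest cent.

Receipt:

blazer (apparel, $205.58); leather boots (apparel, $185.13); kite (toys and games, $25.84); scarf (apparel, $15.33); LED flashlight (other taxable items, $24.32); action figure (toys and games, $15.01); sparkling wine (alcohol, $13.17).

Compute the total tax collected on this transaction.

Blazer $205.58: apparel → 0% → $0.00
Leather boots $185.13: apparel → 0% → $0.00
Kite $25.84: toys and games → 6% → $1.5504
Scarf $15.33: apparel → 0% → $0.00
LED flashlight $24.32: other taxable items → 9% → $2.1888
Action figure $15.01: toys and games → 6% → $0.9006
Sparkling wine $13.17: alcohol → 11.5% → $1.51455
Unrounded tax sum = $6.15435 → $6.15

$6.15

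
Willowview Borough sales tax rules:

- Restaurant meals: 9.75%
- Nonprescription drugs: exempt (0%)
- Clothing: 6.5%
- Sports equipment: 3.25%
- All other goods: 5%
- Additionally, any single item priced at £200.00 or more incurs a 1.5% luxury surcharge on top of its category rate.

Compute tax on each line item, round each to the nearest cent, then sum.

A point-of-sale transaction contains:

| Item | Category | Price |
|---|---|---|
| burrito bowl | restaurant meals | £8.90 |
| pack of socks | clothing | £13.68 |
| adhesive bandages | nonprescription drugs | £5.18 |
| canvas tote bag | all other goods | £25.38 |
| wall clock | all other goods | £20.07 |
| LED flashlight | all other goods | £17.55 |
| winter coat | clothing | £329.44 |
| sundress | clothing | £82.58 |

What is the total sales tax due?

Burrito bowl £8.90: restaurant meals → 9.75% → £0.87
Pack of socks £13.68: clothing → 6.5% → £0.89
Adhesive bandages £5.18: nonprescription drugs → 0% → £0.00
Canvas tote bag £25.38: all other goods → 5% → £1.27
Wall clock £20.07: all other goods → 5% → £1.00
LED flashlight £17.55: all other goods → 5% → £0.88
Winter coat £329.44: clothing → 6.5% + 1.5% surcharge = 8% → £26.36
Sundress £82.58: clothing → 6.5% → £5.37
Total tax = £0.87 + £0.89 + £1.27 + £1.00 + £0.88 + £26.36 + £5.37 = £36.64

£36.64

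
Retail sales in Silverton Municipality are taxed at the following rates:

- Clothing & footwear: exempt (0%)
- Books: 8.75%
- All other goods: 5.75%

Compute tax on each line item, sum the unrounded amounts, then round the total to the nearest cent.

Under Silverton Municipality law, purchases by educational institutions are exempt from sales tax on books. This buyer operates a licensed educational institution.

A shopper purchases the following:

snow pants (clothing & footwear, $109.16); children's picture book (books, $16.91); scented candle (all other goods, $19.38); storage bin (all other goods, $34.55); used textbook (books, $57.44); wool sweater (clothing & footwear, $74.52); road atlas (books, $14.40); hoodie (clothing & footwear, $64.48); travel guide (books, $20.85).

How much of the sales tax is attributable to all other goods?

Scented candle $19.38: all other goods → 5.75% → $1.11435
Storage bin $34.55: all other goods → 5.75% → $1.986625
Tax on all other goods: unrounded sum = $3.100975 → $3.10

$3.10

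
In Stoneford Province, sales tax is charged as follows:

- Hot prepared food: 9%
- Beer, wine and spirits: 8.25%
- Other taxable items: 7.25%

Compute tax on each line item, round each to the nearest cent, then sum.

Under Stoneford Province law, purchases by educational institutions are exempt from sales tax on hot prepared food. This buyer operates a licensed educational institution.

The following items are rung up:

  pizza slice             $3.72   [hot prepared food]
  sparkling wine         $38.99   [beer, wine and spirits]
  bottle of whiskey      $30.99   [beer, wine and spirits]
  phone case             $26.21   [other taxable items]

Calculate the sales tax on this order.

Pizza slice $3.72: hot prepared food, buyer-exempt → 0% → $0.00
Sparkling wine $38.99: beer, wine and spirits → 8.25% → $3.22
Bottle of whiskey $30.99: beer, wine and spirits → 8.25% → $2.56
Phone case $26.21: other taxable items → 7.25% → $1.90
Total tax = $3.22 + $2.56 + $1.90 = $7.68

$7.68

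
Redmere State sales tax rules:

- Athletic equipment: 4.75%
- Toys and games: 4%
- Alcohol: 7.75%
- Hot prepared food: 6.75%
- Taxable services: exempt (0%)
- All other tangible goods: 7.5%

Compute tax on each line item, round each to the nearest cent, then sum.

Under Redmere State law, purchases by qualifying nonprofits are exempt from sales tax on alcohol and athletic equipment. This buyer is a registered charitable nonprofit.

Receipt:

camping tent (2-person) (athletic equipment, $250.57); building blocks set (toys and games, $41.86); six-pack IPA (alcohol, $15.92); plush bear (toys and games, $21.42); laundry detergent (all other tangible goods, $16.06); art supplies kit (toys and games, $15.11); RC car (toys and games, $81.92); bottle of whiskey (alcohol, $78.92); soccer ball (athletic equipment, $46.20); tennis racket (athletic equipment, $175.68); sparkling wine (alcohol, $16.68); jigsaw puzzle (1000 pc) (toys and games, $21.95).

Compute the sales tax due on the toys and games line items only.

Building blocks set $41.86: toys and games → 4% → $1.67
Plush bear $21.42: toys and games → 4% → $0.86
Art supplies kit $15.11: toys and games → 4% → $0.60
RC car $81.92: toys and games → 4% → $3.28
Jigsaw puzzle (1000 pc) $21.95: toys and games → 4% → $0.88
Tax on toys and games = $1.67 + $0.86 + $0.60 + $3.28 + $0.88 = $7.29

$7.29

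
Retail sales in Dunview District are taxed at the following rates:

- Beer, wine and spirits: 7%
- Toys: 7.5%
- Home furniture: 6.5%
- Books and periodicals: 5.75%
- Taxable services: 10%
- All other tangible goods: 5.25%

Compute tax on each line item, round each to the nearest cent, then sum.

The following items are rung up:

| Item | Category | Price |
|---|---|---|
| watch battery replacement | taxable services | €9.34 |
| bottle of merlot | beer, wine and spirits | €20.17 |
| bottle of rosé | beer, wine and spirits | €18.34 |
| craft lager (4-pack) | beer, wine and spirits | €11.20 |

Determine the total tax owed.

€4.40

Watch battery replacement €9.34: taxable services → 10% → €0.93
Bottle of merlot €20.17: beer, wine and spirits → 7% → €1.41
Bottle of rosé €18.34: beer, wine and spirits → 7% → €1.28
Craft lager (4-pack) €11.20: beer, wine and spirits → 7% → €0.78
Total tax = €0.93 + €1.41 + €1.28 + €0.78 = €4.40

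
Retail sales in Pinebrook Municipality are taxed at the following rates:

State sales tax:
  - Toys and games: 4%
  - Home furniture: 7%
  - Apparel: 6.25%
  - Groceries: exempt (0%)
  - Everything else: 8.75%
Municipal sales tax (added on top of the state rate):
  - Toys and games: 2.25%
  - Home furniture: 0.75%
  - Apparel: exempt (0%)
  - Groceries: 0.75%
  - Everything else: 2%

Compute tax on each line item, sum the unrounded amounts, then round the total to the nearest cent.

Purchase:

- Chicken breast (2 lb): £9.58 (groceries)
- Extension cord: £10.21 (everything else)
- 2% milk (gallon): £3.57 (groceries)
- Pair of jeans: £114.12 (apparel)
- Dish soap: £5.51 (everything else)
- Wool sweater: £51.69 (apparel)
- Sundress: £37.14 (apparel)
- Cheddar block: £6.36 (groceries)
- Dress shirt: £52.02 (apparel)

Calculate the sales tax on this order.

Chicken breast (2 lb) £9.58: groceries → 0% + 0.75% municipal = 0.75% → £0.07185
Extension cord £10.21: everything else → 8.75% + 2% municipal = 10.75% → £1.097575
2% milk (gallon) £3.57: groceries → 0% + 0.75% municipal = 0.75% → £0.026775
Pair of jeans £114.12: apparel → 6.25% + 0% municipal = 6.25% → £7.1325
Dish soap £5.51: everything else → 8.75% + 2% municipal = 10.75% → £0.592325
Wool sweater £51.69: apparel → 6.25% + 0% municipal = 6.25% → £3.230625
Sundress £37.14: apparel → 6.25% + 0% municipal = 6.25% → £2.32125
Cheddar block £6.36: groceries → 0% + 0.75% municipal = 0.75% → £0.0477
Dress shirt £52.02: apparel → 6.25% + 0% municipal = 6.25% → £3.25125
Unrounded tax sum = £17.77185 → £17.77

£17.77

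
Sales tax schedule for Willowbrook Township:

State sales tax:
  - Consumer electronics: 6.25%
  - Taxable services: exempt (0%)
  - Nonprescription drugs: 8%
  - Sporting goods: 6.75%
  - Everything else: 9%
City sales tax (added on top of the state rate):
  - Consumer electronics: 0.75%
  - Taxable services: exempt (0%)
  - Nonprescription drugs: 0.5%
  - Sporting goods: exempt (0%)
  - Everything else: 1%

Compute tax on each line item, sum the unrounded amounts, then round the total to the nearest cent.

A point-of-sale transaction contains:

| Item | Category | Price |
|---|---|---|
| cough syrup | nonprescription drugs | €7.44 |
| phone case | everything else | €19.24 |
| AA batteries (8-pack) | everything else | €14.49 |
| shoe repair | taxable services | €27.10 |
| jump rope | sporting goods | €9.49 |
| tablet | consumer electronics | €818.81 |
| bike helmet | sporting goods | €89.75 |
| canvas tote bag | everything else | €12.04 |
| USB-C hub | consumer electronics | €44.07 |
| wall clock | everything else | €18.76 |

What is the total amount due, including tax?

€1135.38

Cough syrup €7.44: nonprescription drugs → 8% + 0.5% city = 8.5% → €0.6324
Phone case €19.24: everything else → 9% + 1% city = 10% → €1.924
AA batteries (8-pack) €14.49: everything else → 9% + 1% city = 10% → €1.449
Shoe repair €27.10: taxable services → 0% + 0% city = 0% → €0.00
Jump rope €9.49: sporting goods → 6.75% + 0% city = 6.75% → €0.640575
Tablet €818.81: consumer electronics → 6.25% + 0.75% city = 7% → €57.3167
Bike helmet €89.75: sporting goods → 6.75% + 0% city = 6.75% → €6.058125
Canvas tote bag €12.04: everything else → 9% + 1% city = 10% → €1.204
USB-C hub €44.07: consumer electronics → 6.25% + 0.75% city = 7% → €3.0849
Wall clock €18.76: everything else → 9% + 1% city = 10% → €1.876
Subtotal = €1061.19; unrounded tax = €74.1857 → €74.19; total due = €1135.38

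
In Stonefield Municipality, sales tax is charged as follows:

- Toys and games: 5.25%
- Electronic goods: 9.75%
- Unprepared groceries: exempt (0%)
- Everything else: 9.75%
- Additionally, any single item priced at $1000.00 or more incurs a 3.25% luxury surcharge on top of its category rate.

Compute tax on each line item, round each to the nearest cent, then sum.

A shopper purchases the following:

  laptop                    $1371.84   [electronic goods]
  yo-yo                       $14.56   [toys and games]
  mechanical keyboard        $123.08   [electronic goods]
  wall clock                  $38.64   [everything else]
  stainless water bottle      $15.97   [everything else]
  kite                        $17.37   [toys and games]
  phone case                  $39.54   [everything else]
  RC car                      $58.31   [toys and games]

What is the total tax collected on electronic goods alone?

Laptop $1371.84: electronic goods → 9.75% + 3.25% surcharge = 13% → $178.34
Mechanical keyboard $123.08: electronic goods → 9.75% → $12.00
Tax on electronic goods = $178.34 + $12.00 = $190.34

$190.34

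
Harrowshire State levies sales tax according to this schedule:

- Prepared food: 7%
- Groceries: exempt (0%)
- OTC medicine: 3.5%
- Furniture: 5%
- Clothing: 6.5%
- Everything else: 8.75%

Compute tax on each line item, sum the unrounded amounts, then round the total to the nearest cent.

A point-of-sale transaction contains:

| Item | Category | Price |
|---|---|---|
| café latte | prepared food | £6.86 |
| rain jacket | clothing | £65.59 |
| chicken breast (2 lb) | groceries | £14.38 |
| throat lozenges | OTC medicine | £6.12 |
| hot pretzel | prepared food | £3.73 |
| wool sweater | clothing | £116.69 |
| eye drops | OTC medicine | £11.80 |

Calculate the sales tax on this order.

£13.22

Café latte £6.86: prepared food → 7% → £0.4802
Rain jacket £65.59: clothing → 6.5% → £4.26335
Chicken breast (2 lb) £14.38: groceries → 0% → £0.00
Throat lozenges £6.12: OTC medicine → 3.5% → £0.2142
Hot pretzel £3.73: prepared food → 7% → £0.2611
Wool sweater £116.69: clothing → 6.5% → £7.58485
Eye drops £11.80: OTC medicine → 3.5% → £0.413
Unrounded tax sum = £13.2167 → £13.22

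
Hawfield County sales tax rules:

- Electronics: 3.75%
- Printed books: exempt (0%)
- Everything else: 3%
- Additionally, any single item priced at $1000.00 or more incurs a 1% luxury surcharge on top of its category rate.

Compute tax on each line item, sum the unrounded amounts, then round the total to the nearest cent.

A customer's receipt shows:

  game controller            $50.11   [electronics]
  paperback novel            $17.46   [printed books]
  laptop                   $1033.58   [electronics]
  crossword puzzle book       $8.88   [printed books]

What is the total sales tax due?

Game controller $50.11: electronics → 3.75% → $1.879125
Paperback novel $17.46: printed books → 0% → $0.00
Laptop $1033.58: electronics → 3.75% + 1% surcharge = 4.75% → $49.09505
Crossword puzzle book $8.88: printed books → 0% → $0.00
Unrounded tax sum = $50.974175 → $50.97

$50.97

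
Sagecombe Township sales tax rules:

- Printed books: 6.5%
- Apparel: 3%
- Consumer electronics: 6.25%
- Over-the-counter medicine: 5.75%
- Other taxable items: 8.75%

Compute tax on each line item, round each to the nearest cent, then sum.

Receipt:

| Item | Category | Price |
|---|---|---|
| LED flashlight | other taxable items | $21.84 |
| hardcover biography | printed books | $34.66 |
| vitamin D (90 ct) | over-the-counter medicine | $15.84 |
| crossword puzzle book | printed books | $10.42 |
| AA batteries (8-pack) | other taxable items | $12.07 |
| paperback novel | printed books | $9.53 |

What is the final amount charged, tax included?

LED flashlight $21.84: other taxable items → 8.75% → $1.91
Hardcover biography $34.66: printed books → 6.5% → $2.25
Vitamin D (90 ct) $15.84: over-the-counter medicine → 5.75% → $0.91
Crossword puzzle book $10.42: printed books → 6.5% → $0.68
AA batteries (8-pack) $12.07: other taxable items → 8.75% → $1.06
Paperback novel $9.53: printed books → 6.5% → $0.62
Subtotal = $104.36; tax = $7.43; total due = $111.79

$111.79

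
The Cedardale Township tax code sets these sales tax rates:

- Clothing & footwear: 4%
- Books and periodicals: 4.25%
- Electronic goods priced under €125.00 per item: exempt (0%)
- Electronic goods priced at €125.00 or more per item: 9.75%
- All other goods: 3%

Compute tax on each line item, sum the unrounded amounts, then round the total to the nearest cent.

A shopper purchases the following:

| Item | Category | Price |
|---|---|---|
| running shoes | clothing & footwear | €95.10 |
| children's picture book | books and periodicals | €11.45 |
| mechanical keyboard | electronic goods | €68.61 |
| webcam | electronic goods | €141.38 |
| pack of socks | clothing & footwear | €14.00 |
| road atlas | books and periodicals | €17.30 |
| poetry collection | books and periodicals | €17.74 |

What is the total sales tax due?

Running shoes €95.10: clothing & footwear → 4% → €3.804
Children's picture book €11.45: books and periodicals → 4.25% → €0.486625
Mechanical keyboard €68.61: electronic goods, under €125.00 → 0% → €0.00
Webcam €141.38: electronic goods, €125.00 or more → 9.75% → €13.78455
Pack of socks €14.00: clothing & footwear → 4% → €0.56
Road atlas €17.30: books and periodicals → 4.25% → €0.73525
Poetry collection €17.74: books and periodicals → 4.25% → €0.75395
Unrounded tax sum = €20.124375 → €20.12

€20.12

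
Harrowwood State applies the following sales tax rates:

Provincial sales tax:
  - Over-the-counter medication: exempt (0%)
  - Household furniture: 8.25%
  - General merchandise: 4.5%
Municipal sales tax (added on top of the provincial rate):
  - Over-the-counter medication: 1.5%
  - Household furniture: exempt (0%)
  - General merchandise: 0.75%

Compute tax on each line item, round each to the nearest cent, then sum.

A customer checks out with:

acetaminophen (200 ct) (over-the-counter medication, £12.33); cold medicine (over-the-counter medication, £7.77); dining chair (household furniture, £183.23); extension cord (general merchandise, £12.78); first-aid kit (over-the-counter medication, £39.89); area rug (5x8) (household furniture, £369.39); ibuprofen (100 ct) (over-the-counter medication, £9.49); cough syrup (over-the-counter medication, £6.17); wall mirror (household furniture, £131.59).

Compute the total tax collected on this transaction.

Acetaminophen (200 ct) £12.33: over-the-counter medication → 0% + 1.5% municipal = 1.5% → £0.18
Cold medicine £7.77: over-the-counter medication → 0% + 1.5% municipal = 1.5% → £0.12
Dining chair £183.23: household furniture → 8.25% + 0% municipal = 8.25% → £15.12
Extension cord £12.78: general merchandise → 4.5% + 0.75% municipal = 5.25% → £0.67
First-aid kit £39.89: over-the-counter medication → 0% + 1.5% municipal = 1.5% → £0.60
Area rug (5x8) £369.39: household furniture → 8.25% + 0% municipal = 8.25% → £30.47
Ibuprofen (100 ct) £9.49: over-the-counter medication → 0% + 1.5% municipal = 1.5% → £0.14
Cough syrup £6.17: over-the-counter medication → 0% + 1.5% municipal = 1.5% → £0.09
Wall mirror £131.59: household furniture → 8.25% + 0% municipal = 8.25% → £10.86
Total tax = £0.18 + £0.12 + £15.12 + £0.67 + £0.60 + £30.47 + £0.14 + £0.09 + £10.86 = £58.25

£58.25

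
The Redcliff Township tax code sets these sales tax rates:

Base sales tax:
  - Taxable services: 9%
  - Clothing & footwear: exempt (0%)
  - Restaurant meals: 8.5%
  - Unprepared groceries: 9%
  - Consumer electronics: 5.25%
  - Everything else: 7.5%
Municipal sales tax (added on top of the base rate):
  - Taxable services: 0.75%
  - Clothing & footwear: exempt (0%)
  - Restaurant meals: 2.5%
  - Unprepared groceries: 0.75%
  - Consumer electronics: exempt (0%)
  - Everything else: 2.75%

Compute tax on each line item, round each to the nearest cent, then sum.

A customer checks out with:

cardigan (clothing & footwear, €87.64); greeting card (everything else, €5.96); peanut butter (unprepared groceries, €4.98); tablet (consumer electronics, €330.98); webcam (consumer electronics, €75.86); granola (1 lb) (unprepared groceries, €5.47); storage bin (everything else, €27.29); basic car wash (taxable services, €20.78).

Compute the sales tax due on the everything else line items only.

Greeting card €5.96: everything else → 7.5% + 2.75% municipal = 10.25% → €0.61
Storage bin €27.29: everything else → 7.5% + 2.75% municipal = 10.25% → €2.80
Tax on everything else = €0.61 + €2.80 = €3.41

€3.41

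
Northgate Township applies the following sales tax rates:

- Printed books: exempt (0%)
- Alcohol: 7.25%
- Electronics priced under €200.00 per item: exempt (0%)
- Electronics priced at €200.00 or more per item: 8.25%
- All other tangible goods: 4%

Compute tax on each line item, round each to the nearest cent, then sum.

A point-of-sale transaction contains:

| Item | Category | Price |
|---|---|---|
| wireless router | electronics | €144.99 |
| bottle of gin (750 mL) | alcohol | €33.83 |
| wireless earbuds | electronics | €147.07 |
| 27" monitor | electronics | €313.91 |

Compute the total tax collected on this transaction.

Wireless router €144.99: electronics, under €200.00 → 0% → €0.00
Bottle of gin (750 mL) €33.83: alcohol → 7.25% → €2.45
Wireless earbuds €147.07: electronics, under €200.00 → 0% → €0.00
27" monitor €313.91: electronics, €200.00 or more → 8.25% → €25.90
Total tax = €2.45 + €25.90 = €28.35

€28.35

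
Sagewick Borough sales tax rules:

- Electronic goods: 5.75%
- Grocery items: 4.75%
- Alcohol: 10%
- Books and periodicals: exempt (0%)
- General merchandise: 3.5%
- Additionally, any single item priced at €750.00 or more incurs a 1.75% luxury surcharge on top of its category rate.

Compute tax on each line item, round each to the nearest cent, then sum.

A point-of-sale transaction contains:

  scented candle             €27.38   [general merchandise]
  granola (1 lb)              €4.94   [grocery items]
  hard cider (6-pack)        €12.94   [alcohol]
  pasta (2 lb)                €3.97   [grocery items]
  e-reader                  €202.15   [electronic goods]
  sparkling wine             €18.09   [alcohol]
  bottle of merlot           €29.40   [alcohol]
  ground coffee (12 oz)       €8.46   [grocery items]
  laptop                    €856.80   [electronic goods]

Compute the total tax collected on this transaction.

Scented candle €27.38: general merchandise → 3.5% → €0.96
Granola (1 lb) €4.94: grocery items → 4.75% → €0.23
Hard cider (6-pack) €12.94: alcohol → 10% → €1.29
Pasta (2 lb) €3.97: grocery items → 4.75% → €0.19
E-reader €202.15: electronic goods → 5.75% → €11.62
Sparkling wine €18.09: alcohol → 10% → €1.81
Bottle of merlot €29.40: alcohol → 10% → €2.94
Ground coffee (12 oz) €8.46: grocery items → 4.75% → €0.40
Laptop €856.80: electronic goods → 5.75% + 1.75% surcharge = 7.5% → €64.26
Total tax = €0.96 + €0.23 + €1.29 + €0.19 + €11.62 + €1.81 + €2.94 + €0.40 + €64.26 = €83.70

€83.70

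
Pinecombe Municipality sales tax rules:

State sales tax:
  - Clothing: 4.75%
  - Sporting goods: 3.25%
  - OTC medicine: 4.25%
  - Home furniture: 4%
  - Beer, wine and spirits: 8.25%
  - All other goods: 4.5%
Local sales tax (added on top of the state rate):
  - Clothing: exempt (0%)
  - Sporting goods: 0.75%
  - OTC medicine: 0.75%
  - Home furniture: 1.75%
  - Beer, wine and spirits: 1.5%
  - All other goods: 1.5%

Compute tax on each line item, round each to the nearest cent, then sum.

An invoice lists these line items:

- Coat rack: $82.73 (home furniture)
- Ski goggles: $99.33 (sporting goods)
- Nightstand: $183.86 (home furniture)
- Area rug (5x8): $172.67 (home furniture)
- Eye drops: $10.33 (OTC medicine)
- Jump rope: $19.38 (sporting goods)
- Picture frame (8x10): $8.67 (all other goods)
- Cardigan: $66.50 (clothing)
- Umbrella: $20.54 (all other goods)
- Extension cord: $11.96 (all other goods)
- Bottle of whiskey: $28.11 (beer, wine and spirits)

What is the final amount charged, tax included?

Coat rack $82.73: home furniture → 4% + 1.75% local = 5.75% → $4.76
Ski goggles $99.33: sporting goods → 3.25% + 0.75% local = 4% → $3.97
Nightstand $183.86: home furniture → 4% + 1.75% local = 5.75% → $10.57
Area rug (5x8) $172.67: home furniture → 4% + 1.75% local = 5.75% → $9.93
Eye drops $10.33: OTC medicine → 4.25% + 0.75% local = 5% → $0.52
Jump rope $19.38: sporting goods → 3.25% + 0.75% local = 4% → $0.78
Picture frame (8x10) $8.67: all other goods → 4.5% + 1.5% local = 6% → $0.52
Cardigan $66.50: clothing → 4.75% + 0% local = 4.75% → $3.16
Umbrella $20.54: all other goods → 4.5% + 1.5% local = 6% → $1.23
Extension cord $11.96: all other goods → 4.5% + 1.5% local = 6% → $0.72
Bottle of whiskey $28.11: beer, wine and spirits → 8.25% + 1.5% local = 9.75% → $2.74
Subtotal = $704.08; tax = $38.90; total due = $742.98

$742.98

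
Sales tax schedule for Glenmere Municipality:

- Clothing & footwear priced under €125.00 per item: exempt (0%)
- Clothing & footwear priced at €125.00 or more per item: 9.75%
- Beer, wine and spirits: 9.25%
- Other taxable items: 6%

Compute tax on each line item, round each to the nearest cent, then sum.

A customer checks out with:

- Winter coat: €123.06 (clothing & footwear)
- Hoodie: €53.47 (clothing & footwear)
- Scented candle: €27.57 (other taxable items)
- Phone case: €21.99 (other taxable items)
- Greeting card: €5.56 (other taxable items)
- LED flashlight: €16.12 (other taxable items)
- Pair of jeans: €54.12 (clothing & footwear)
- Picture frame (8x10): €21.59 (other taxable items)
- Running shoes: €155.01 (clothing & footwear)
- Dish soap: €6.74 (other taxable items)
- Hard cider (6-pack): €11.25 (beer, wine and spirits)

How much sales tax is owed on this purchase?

Winter coat €123.06: clothing & footwear, under €125.00 → 0% → €0.00
Hoodie €53.47: clothing & footwear, under €125.00 → 0% → €0.00
Scented candle €27.57: other taxable items → 6% → €1.65
Phone case €21.99: other taxable items → 6% → €1.32
Greeting card €5.56: other taxable items → 6% → €0.33
LED flashlight €16.12: other taxable items → 6% → €0.97
Pair of jeans €54.12: clothing & footwear, under €125.00 → 0% → €0.00
Picture frame (8x10) €21.59: other taxable items → 6% → €1.30
Running shoes €155.01: clothing & footwear, €125.00 or more → 9.75% → €15.11
Dish soap €6.74: other taxable items → 6% → €0.40
Hard cider (6-pack) €11.25: beer, wine and spirits → 9.25% → €1.04
Total tax = €1.65 + €1.32 + €0.33 + €0.97 + €1.30 + €15.11 + €0.40 + €1.04 = €22.12

€22.12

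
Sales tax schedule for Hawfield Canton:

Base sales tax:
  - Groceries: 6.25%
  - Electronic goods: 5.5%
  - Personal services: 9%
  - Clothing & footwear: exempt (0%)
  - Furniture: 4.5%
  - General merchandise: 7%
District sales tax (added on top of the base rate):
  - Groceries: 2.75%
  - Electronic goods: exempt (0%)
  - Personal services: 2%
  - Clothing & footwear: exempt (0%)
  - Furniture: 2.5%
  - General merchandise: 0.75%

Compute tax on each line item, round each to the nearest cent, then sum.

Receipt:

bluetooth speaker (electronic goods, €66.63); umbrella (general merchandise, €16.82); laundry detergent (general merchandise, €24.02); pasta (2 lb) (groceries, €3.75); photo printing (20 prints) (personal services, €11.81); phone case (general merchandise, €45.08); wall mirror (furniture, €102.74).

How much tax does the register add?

Bluetooth speaker €66.63: electronic goods → 5.5% + 0% district = 5.5% → €3.66
Umbrella €16.82: general merchandise → 7% + 0.75% district = 7.75% → €1.30
Laundry detergent €24.02: general merchandise → 7% + 0.75% district = 7.75% → €1.86
Pasta (2 lb) €3.75: groceries → 6.25% + 2.75% district = 9% → €0.34
Photo printing (20 prints) €11.81: personal services → 9% + 2% district = 11% → €1.30
Phone case €45.08: general merchandise → 7% + 0.75% district = 7.75% → €3.49
Wall mirror €102.74: furniture → 4.5% + 2.5% district = 7% → €7.19
Total tax = €3.66 + €1.30 + €1.86 + €0.34 + €1.30 + €3.49 + €7.19 = €19.14

€19.14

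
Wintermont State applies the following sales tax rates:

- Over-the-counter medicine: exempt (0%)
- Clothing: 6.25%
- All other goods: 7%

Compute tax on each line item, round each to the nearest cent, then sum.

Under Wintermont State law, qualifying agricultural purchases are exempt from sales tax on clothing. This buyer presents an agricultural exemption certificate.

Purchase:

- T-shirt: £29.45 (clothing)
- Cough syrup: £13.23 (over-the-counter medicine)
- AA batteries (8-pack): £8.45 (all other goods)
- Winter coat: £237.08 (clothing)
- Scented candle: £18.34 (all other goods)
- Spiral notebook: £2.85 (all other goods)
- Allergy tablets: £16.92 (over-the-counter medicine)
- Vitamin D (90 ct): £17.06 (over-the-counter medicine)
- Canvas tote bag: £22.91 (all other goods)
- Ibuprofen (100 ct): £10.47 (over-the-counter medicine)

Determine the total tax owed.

£3.67

T-shirt £29.45: clothing, buyer-exempt → 0% → £0.00
Cough syrup £13.23: over-the-counter medicine → 0% → £0.00
AA batteries (8-pack) £8.45: all other goods → 7% → £0.59
Winter coat £237.08: clothing, buyer-exempt → 0% → £0.00
Scented candle £18.34: all other goods → 7% → £1.28
Spiral notebook £2.85: all other goods → 7% → £0.20
Allergy tablets £16.92: over-the-counter medicine → 0% → £0.00
Vitamin D (90 ct) £17.06: over-the-counter medicine → 0% → £0.00
Canvas tote bag £22.91: all other goods → 7% → £1.60
Ibuprofen (100 ct) £10.47: over-the-counter medicine → 0% → £0.00
Total tax = £0.59 + £1.28 + £0.20 + £1.60 = £3.67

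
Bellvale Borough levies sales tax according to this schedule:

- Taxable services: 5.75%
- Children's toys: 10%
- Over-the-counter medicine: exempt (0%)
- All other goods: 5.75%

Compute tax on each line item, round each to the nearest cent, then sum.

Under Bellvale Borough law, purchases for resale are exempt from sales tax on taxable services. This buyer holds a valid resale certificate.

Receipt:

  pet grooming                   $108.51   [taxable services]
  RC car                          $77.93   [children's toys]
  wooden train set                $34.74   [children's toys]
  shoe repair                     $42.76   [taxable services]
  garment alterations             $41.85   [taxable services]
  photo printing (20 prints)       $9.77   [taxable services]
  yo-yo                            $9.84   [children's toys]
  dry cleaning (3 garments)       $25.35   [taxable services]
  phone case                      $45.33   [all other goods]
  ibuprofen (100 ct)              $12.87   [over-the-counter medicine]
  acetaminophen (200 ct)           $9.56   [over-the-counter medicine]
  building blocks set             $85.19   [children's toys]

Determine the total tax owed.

Pet grooming $108.51: taxable services, buyer-exempt → 0% → $0.00
RC car $77.93: children's toys → 10% → $7.79
Wooden train set $34.74: children's toys → 10% → $3.47
Shoe repair $42.76: taxable services, buyer-exempt → 0% → $0.00
Garment alterations $41.85: taxable services, buyer-exempt → 0% → $0.00
Photo printing (20 prints) $9.77: taxable services, buyer-exempt → 0% → $0.00
Yo-yo $9.84: children's toys → 10% → $0.98
Dry cleaning (3 garments) $25.35: taxable services, buyer-exempt → 0% → $0.00
Phone case $45.33: all other goods → 5.75% → $2.61
Ibuprofen (100 ct) $12.87: over-the-counter medicine → 0% → $0.00
Acetaminophen (200 ct) $9.56: over-the-counter medicine → 0% → $0.00
Building blocks set $85.19: children's toys → 10% → $8.52
Total tax = $7.79 + $3.47 + $0.98 + $2.61 + $8.52 = $23.37

$23.37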